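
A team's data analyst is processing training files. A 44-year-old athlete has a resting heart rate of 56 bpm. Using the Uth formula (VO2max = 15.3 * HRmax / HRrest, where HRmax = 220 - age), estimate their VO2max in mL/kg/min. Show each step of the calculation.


HRmax = 220 - 44 = 176 bpm
Ratio = HRmax / HRrest = 176 / 56 = 3.1429
VO2max = 15.3 * 3.1429 = 48.09 mL/kg/min

48.09 mL/kg/min


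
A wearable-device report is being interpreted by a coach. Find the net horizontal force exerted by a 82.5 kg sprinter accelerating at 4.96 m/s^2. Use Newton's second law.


Newton's second law: F = m * a
F = 82.5 * 4.96 = 409.2 N

409.2 N


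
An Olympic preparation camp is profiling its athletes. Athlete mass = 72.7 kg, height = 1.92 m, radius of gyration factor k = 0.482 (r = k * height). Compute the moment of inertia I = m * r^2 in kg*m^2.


r = k * height = 0.482 * 1.92 = 0.92544 m
r^2 = 0.92544^2 = 0.856439
I = 72.7 * 0.856439 = 62.263 kg*m^2

62.263 kg*m^2


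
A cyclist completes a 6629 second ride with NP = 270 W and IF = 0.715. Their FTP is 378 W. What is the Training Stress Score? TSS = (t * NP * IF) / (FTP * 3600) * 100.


t * NP * IF = 6629 * 270 * 0.715 = 1279728.45
FTP * 3600 = 1360800
TSS = (1279728.45 / 1360800) * 100 = 94.04

94.04 TSS


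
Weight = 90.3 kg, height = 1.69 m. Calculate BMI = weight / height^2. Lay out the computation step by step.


height^2 = 1.69^2 = 2.8561
BMI = 90.3 / 2.8561 = 31.62 kg/m^2

31.62 kg/m^2


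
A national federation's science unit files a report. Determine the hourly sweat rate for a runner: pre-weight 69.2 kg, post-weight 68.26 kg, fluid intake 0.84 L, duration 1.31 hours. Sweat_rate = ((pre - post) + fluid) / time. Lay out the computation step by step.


Mass lost = 69.2 - 68.26 = 0.94 kg
Add fluid consumed: 0.94 + 0.84 = 1.78 L total sweat
Sweat rate = 1.78 / 1.31 = 1.359 L/h

1.359 L/h


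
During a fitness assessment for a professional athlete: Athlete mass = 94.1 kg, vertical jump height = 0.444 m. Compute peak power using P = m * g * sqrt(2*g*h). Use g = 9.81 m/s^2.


sqrt(2 * 9.81 * 0.444) = sqrt(8.71128) = 2.951488 m/s
P = 94.1 * 9.81 * 2.951488
= 2724.58 W

2724.58 W


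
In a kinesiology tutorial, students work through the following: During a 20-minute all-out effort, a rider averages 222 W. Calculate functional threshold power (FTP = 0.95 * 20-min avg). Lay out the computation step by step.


FTP = 0.95 * 222
= 210.9 W

210.9 W


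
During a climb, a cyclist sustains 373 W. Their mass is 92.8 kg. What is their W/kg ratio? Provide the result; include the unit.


Power-to-weight = 373 W / 92.8 kg
= 4.019 W/kg

4.019 W/kg


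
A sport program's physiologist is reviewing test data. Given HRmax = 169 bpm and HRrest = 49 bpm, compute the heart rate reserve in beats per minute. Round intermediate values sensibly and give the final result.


Heart rate reserve = maximum HR minus resting HR
HRR = 169 - 49 = 120 bpm

120 bpm


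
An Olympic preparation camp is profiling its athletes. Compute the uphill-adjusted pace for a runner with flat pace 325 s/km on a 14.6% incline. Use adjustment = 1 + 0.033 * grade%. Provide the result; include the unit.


Adjustment factor = 1 + 0.033 * 14.6 = 1.4818
Grade-adjusted pace = 325 * 1.4818 = 481.59 s/km

481.59 s/km


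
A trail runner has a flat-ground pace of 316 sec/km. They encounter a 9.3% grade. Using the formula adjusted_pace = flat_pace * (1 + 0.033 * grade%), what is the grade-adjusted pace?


Grade factor = 1 + 0.033 * 9.3 = 1.3069
Adjusted = 316 * 1.3069 = 412.98 sec/km

412.98 s/km


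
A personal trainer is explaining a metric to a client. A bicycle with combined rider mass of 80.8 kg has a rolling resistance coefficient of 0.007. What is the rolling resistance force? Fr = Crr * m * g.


Fr = 0.007 * 80.8 * 9.81
= 0.5656 * 9.81
= 5.549 N

5.549 N


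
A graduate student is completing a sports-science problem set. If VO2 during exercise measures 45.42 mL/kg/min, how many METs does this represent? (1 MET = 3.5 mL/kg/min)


METs = VO2 / 3.5 = 45.42 / 3.5 = 12.98

12.98 METs


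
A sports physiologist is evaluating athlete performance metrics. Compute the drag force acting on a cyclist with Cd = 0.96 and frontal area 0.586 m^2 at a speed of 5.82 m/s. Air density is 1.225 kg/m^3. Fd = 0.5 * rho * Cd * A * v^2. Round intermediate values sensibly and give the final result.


Step 1: v^2 = 33.8724
Step 2: Fd = 0.5 * 1.225 * 0.96 * 0.586 * 33.8724
= 11.671 N

11.671 N


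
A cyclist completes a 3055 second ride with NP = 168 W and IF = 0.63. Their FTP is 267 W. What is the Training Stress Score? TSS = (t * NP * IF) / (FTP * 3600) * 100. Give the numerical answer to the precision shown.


t * NP * IF = 3055 * 168 * 0.63 = 323341.2
FTP * 3600 = 961200
TSS = (323341.2 / 961200) * 100 = 33.64

33.64 TSS


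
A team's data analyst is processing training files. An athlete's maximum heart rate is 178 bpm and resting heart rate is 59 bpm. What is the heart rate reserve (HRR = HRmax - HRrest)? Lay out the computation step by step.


HRR = HRmax - HRrest
= 178 - 59
= 119 bpm

119 bpm


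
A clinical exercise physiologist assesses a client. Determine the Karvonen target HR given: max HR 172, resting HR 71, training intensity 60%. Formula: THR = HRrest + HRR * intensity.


HRR = HRmax - HRrest = 172 - 71 = 101
THR = 71 + 101 * 0.6
= 131.6 bpm

131.6 bpm


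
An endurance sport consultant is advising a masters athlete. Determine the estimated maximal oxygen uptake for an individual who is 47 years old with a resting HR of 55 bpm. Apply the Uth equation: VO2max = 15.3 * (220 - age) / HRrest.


HRmax = 220 - 47 = 173
VO2max = 15.3 * (173 / 55)
= 15.3 * 3.1455
= 48.13 mL/kg/min

48.13 mL/kg/min


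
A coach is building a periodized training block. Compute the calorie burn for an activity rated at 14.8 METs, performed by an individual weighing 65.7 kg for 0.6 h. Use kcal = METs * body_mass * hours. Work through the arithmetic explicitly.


Product of METs and mass = 14.8 * 65.7 = 972.36
Total kcal = 972.36 * 0.6 = 583.42 kcal

583.42 kcal


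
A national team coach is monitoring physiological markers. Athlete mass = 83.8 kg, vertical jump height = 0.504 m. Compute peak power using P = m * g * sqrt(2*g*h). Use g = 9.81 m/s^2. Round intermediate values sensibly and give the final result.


sqrt(2 * 9.81 * 0.504) = sqrt(9.88848) = 3.144595 m/s
P = 83.8 * 9.81 * 3.144595
= 2585.1 W

2585.1 W


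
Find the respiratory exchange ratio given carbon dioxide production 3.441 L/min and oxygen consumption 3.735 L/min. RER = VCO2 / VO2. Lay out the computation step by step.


VCO2 = 3.441 L/min
VO2 = 3.735 L/min
RER = 3.441 / 3.735 = 0.9213

0.9213


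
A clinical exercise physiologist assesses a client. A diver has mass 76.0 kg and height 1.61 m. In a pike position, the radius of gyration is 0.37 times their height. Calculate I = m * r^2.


r = 0.37 * 1.61 = 0.5957 m
I = m * r^2 = 76.0 * 0.354858 = 26.969 kg*m^2

26.969 kg*m^2


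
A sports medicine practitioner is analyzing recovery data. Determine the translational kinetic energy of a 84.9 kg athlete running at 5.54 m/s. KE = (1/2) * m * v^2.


KE = 0.5 * m * v^2
= 0.5 * 84.9 * 5.54^2
= 0.5 * 84.9 * 30.6916
= 1302.86 J

1302.86 J


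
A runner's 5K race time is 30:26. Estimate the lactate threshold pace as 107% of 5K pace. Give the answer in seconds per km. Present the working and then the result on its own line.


Total race time = 30*60 + 26 = 1826 seconds
5K pace = 1826 / 5 = 365.2 sec/km
LT pace = 365.2 * 1.07 = 390.76 sec/km

390.76 s/km


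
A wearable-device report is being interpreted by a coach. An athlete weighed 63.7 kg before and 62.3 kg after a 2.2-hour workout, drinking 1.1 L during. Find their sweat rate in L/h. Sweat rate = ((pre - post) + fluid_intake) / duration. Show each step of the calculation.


Body mass change = 1.4 kg
Total sweat loss = 1.4 + 1.1 = 2.5 L
Rate = 2.5 / 2.2 = 1.136 L/h

1.136 L/h


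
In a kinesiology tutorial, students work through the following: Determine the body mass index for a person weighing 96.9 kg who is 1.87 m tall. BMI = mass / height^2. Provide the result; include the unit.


BMI = mass / height^2
= 96.9 / 1.87^2
= 96.9 / 3.4969
= 27.71 kg/m^2

27.71 kg/m^2


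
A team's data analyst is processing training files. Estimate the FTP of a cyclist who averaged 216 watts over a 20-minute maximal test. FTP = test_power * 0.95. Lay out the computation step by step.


FTP = 216 * 0.95 = 205.2 W

205.2 W


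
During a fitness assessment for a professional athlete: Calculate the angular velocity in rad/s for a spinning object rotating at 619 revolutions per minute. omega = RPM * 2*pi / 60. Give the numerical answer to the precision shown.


omega = RPM * 2*pi / 60
= 619 * 6.28318531 / 60
= 64.822 rad/s

64.822 rad/s


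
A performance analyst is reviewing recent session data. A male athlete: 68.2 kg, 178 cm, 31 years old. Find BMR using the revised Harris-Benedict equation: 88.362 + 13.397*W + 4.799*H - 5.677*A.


Intercept = 88.362
Weight contribution = 13.397 * 68.2 = 913.6754
Height contribution = 4.799 * 178 = 854.222
Age contribution = 5.677 * 31 = 175.987
BMR = 88.362 + 913.6754 + 854.222 - 175.987
= 1680.27 kcal/day

1680.27 kcal/day


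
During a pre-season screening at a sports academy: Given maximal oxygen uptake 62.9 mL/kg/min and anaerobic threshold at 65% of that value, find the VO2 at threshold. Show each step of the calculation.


Percentage as decimal = 0.65
VO2 at AT = 62.9 * 0.65 = 40.89 mL/kg/min

40.89 mL/kg/min


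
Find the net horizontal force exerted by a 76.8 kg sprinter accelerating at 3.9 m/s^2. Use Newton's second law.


Newton's second law: F = m * a
F = 76.8 * 3.9 = 299.52 N

299.52 N


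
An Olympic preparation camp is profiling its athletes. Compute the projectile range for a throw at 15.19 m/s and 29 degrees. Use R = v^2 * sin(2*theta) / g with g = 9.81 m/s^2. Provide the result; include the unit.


Two times the angle = 58 degrees
sin(58) = 0.848048
R = 230.7361 * 0.848048 / 9.81 = 19.947 m

19.947 m


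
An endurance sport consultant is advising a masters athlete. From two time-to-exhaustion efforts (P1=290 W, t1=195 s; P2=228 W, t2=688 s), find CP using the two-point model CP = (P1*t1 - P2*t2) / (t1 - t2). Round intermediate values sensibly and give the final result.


Work in trial 1 = 56550 J
Work in trial 2 = 156864 J
Delta work = -100314 J
Delta time = -493 s
CP = -100314 / -493 = 203.48 W

203.48 W


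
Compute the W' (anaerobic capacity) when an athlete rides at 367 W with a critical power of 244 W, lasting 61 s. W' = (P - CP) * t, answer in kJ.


Above-CP power = 123 W
Duration = 61 s
W' = 123 * 61 = 7503 J
Convert: 7503 / 1000 = 7.503 kJ

7.503 kJ


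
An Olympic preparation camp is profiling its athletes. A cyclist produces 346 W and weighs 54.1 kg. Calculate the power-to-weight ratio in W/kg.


P/W = power / mass
= 346 / 54.1
= 6.396 W/kg

6.396 W/kg


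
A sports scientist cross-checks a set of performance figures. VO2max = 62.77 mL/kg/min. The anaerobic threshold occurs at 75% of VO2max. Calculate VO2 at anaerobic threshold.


AT fraction = 75 / 100 = 0.75
AT VO2 = 62.77 * 0.75
= 47.08 mL/kg/min

47.08 mL/kg/min


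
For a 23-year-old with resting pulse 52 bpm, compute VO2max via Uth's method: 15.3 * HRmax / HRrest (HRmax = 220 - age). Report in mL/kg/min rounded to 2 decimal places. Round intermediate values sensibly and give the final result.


Step 1: HRmax = 220 - 23 = 197 bpm
Step 2: Ratio = 197 / 52 = 3.7885
Step 3: VO2max = 15.3 * 3.7885 = 57.96 mL/kg/min

57.96 mL/kg/min


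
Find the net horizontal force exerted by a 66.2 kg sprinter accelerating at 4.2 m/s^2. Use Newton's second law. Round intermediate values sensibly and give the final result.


Newton's second law: F = m * a
F = 66.2 * 4.2 = 278.04 N

278.04 N


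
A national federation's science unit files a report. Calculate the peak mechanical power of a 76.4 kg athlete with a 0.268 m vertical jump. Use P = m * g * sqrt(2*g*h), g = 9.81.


First, sqrt(2gh) = sqrt(2 * 9.81 * 0.268)
= sqrt(5.25816) = 2.293068 m/s
Power = 76.4 * 9.81 * 2.293068 = 1718.62 W

1718.62 W


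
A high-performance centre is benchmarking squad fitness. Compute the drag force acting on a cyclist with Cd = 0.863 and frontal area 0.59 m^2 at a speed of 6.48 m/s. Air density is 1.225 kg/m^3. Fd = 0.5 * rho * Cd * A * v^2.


Step 1: v^2 = 41.9904
Step 2: Fd = 0.5 * 1.225 * 0.863 * 0.59 * 41.9904
= 13.095 N

13.095 N


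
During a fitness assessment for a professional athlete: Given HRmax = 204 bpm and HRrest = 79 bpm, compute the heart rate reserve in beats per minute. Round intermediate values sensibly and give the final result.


Heart rate reserve = maximum HR minus resting HR
HRR = 204 - 79 = 125 bpm

125 bpm


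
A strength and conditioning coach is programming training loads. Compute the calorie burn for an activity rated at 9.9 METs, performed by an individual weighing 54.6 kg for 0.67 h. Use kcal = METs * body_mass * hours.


Product of METs and mass = 9.9 * 54.6 = 540.54
Total kcal = 540.54 * 0.67 = 362.16 kcal

362.16 kcal


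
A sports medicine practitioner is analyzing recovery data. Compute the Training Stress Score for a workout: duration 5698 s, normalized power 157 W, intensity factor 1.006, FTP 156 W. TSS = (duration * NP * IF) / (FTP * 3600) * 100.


Product = 5698 * 157 * 1.006 = 899953.516
Base = 156 * 3600 = 561600
TSS = 899953.516 / 561600 * 100 = 160.25

160.25 TSS


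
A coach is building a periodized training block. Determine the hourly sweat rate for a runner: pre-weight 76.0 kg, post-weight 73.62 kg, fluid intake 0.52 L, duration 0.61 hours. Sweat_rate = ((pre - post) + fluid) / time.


Mass lost = 76.0 - 73.62 = 2.38 kg
Add fluid consumed: 2.38 + 0.52 = 2.9 L total sweat
Sweat rate = 2.9 / 0.61 = 4.754 L/h

4.754 L/h


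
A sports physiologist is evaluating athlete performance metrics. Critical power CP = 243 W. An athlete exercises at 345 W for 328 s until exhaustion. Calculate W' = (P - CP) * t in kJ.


P - CP = 345 - 243 = 102 W
W' = 102 * 328 = 33456 J
= 33456 / 1000 = 33.456 kJ

33.456 kJ


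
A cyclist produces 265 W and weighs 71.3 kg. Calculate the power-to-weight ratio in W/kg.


P/W = power / mass
= 265 / 71.3
= 3.717 W/kg

3.717 W/kg


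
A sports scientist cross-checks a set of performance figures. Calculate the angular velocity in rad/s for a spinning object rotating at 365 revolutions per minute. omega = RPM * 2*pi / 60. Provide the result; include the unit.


omega = RPM * 2*pi / 60
= 365 * 6.28318531 / 60
= 38.223 rad/s

38.223 rad/s


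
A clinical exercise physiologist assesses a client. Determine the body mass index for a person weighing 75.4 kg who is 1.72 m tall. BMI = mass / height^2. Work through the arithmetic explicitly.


BMI = mass / height^2
= 75.4 / 1.72^2
= 75.4 / 2.9584
= 25.49 kg/m^2

25.49 kg/m^2


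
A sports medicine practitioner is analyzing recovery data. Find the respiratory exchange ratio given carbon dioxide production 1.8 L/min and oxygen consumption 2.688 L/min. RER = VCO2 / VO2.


VCO2 = 1.8 L/min
VO2 = 2.688 L/min
RER = 1.8 / 2.688 = 0.6696

0.6696


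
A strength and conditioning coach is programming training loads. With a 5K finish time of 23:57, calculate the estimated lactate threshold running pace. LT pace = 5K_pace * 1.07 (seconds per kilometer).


Race duration = 1437 s for 5 km
Average pace = 1437 / 5 = 287.4 s/km
LT pace = 287.4 * 1.07
= 307.52 s/km

307.52 s/km


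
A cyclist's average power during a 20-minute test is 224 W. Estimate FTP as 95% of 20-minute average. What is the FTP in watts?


FTP = 20-min power * 0.95
= 224 * 0.95
= 212.8 W

212.8 W


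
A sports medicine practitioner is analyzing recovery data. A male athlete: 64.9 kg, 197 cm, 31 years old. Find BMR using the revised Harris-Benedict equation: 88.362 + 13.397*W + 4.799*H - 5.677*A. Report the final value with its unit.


Intercept = 88.362
Weight contribution = 13.397 * 64.9 = 869.4653
Height contribution = 4.799 * 197 = 945.403
Age contribution = 5.677 * 31 = 175.987
BMR = 88.362 + 869.4653 + 945.403 - 175.987
= 1727.24 kcal/day

1727.24 kcal/day


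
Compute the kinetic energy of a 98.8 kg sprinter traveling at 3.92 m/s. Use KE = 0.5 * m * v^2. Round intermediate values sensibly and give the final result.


Velocity squared = 15.3664
KE = 0.5 * 98.8 * 15.3664 = 759.1 J

759.1 J


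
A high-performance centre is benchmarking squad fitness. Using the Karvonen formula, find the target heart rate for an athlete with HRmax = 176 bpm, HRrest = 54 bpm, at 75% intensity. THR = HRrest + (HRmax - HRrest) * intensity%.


HRR = 176 - 54 = 122
THR = 54 + 122 * 0.75
= 54 + 91.5
= 145.5 bpm

145.5 bpm


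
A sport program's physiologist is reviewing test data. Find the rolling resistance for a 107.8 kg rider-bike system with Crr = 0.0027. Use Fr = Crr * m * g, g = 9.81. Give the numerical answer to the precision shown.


m * g = 107.8 * 9.81 = 1057.518 N
Fr = 0.0027 * 1057.518 = 2.855 N

2.855 N


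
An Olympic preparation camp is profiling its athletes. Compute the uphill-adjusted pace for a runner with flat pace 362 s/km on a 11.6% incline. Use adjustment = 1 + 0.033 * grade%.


Adjustment factor = 1 + 0.033 * 11.6 = 1.3828
Grade-adjusted pace = 362 * 1.3828 = 500.57 s/km

500.57 s/km


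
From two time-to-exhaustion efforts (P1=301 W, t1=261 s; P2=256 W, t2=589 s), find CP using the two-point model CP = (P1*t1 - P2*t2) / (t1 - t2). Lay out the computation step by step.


Work in trial 1 = 78561 J
Work in trial 2 = 150784 J
Delta work = -72223 J
Delta time = -328 s
CP = -72223 / -328 = 220.19 W

220.19 W


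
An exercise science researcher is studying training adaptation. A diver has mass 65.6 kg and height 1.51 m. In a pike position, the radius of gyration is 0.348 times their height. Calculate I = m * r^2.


r = 0.348 * 1.51 = 0.52548 m
I = m * r^2 = 65.6 * 0.276129 = 18.114 kg*m^2

18.114 kg*m^2


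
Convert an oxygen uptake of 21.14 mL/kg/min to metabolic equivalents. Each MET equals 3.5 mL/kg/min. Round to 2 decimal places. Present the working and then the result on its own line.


One MET = 3.5 mL/kg/min
Number of METs = 21.14 / 3.5
= 6.04 METs

6.04 METs


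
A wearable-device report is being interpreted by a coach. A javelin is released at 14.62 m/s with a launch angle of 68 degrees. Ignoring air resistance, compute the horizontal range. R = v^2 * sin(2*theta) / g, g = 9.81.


Launch speed squared = 213.7444
sin(2 * 68 deg) = 0.694658
Range = 213.7444 * 0.694658 / 9.81
= 15.136 m

15.136 m


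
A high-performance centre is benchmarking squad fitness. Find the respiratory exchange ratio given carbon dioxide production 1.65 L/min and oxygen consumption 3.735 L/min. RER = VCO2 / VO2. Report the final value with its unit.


VCO2 = 1.65 L/min
VO2 = 3.735 L/min
RER = 1.65 / 3.735 = 0.4418

0.4418


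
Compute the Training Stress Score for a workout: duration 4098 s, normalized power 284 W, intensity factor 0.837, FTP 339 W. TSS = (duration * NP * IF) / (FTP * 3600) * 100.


Product = 4098 * 284 * 0.837 = 974127.384
Base = 339 * 3600 = 1220400
TSS = 974127.384 / 1220400 * 100 = 79.82

79.82 TSS


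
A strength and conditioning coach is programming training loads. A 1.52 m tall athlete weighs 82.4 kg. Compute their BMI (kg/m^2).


height^2 = 2.3104 m^2
BMI = 82.4 / 2.3104 = 35.66 kg/m^2

35.66 kg/m^2


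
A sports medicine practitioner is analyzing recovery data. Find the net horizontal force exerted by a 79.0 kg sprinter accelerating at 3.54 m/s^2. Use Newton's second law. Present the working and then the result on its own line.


Newton's second law: F = m * a
F = 79.0 * 3.54 = 279.66 N

279.66 N


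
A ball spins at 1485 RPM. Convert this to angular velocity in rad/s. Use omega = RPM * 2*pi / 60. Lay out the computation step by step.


omega = 1485 * 2 * pi / 60
= 1485 * 6.28318531 / 60
= 9330.53 / 60
= 155.509 rad/s

155.509 rad/s


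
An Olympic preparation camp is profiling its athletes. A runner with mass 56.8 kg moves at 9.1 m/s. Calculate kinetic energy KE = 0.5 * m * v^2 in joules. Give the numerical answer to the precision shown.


v^2 = 9.1^2 = 82.81
KE = 0.5 * 56.8 * 82.81
= 2351.8 J

2351.8 J


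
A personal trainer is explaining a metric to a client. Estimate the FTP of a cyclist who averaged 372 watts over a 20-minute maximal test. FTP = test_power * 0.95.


FTP = 372 * 0.95 = 353.4 W

353.4 W


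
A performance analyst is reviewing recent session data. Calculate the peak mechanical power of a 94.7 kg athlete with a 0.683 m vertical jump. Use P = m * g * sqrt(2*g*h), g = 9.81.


First, sqrt(2gh) = sqrt(2 * 9.81 * 0.683)
= sqrt(13.40046) = 3.660664 m/s
Power = 94.7 * 9.81 * 3.660664 = 3400.78 W

3400.78 W


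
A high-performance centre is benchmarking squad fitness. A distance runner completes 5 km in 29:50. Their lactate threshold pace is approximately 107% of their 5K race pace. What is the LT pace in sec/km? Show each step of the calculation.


Convert to seconds: 29 min 50 s = 1790 s
Pace per km = 1790 / 5 = 358.0 s/km
LT pace = 358.0 * 1.07 = 383.06 s/km

383.06 s/km


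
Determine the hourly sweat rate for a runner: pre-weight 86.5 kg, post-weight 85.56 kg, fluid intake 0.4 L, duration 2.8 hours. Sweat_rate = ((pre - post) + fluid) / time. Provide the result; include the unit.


Mass lost = 86.5 - 85.56 = 0.94 kg
Add fluid consumed: 0.94 + 0.4 = 1.34 L total sweat
Sweat rate = 1.34 / 2.8 = 0.479 L/h

0.479 L/h


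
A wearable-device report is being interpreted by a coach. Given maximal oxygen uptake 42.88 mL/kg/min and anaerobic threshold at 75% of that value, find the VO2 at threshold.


Percentage as decimal = 0.75
VO2 at AT = 42.88 * 0.75 = 32.16 mL/kg/min

32.16 mL/kg/min


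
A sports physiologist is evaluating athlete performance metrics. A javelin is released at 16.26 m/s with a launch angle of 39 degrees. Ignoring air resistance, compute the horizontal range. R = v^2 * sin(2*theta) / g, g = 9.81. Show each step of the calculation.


Launch speed squared = 264.3876
sin(2 * 39 deg) = 0.978148
Range = 264.3876 * 0.978148 / 9.81
= 26.362 m

26.362 m


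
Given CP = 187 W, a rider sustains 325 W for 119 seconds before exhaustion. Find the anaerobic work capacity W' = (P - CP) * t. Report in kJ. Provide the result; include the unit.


Excess power = 325 - 187 = 138 W
Work above CP = 138 * 119 = 16422 J
W' = 16.422 kJ

16.422 kJ


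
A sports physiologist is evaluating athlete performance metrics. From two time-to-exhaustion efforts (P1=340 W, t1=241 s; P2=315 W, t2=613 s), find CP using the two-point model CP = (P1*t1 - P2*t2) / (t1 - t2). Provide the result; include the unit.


Work in trial 1 = 81940 J
Work in trial 2 = 193095 J
Delta work = -111155 J
Delta time = -372 s
CP = -111155 / -372 = 298.8 W

298.8 W


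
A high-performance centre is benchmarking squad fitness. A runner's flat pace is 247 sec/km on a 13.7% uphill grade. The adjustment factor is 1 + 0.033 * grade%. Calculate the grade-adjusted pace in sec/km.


Factor = 1 + 0.033 * 13.7 = 1.4521
Adjusted pace = 247 * 1.4521
= 358.67 sec/km

358.67 s/km


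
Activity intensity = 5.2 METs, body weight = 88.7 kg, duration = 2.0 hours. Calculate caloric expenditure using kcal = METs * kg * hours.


kcal = 5.2 * 88.7 * 2.0
= 461.24 * 2.0
= 922.48 kcal

922.48 kcal


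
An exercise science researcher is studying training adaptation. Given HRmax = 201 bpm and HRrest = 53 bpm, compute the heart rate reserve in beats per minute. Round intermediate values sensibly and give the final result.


Heart rate reserve = maximum HR minus resting HR
HRR = 201 - 53 = 148 bpm

148 bpm


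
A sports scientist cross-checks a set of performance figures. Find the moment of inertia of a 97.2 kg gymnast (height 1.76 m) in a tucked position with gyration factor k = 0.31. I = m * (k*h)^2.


Radius of gyration = 0.31 * 1.76 = 0.5456 m
I = 97.2 * 0.5456^2
= 97.2 * 0.297679
= 28.934 kg*m^2

28.934 kg*m^2


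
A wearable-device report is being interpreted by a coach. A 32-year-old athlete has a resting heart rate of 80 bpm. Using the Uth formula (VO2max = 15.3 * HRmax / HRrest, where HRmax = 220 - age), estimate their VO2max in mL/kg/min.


HRmax = 220 - 32 = 188 bpm
Ratio = HRmax / HRrest = 188 / 80 = 2.35
VO2max = 15.3 * 2.35 = 35.96 mL/kg/min

35.96 mL/kg/min


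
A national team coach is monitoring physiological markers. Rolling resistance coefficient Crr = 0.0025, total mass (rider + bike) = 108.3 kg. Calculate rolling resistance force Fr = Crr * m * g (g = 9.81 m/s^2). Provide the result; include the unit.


Fr = Crr * m * g
= 0.0025 * 108.3 * 9.81
= 2.656 N

2.656 N


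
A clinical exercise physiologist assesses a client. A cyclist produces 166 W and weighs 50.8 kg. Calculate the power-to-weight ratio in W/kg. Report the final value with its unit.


P/W = power / mass
= 166 / 50.8
= 3.268 W/kg

3.268 W/kg


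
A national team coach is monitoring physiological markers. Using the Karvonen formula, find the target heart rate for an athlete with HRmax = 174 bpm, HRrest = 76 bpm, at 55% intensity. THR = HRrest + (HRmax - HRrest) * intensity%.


HRR = 174 - 76 = 98
THR = 76 + 98 * 0.55
= 76 + 53.9
= 129.9 bpm

129.9 bpm


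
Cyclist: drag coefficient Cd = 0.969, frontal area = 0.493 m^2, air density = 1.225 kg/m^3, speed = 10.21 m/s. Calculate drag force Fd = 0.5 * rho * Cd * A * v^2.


v^2 = 10.21^2 = 104.2441
Fd = 0.5 * 1.225 * 0.969 * 0.493 * 104.2441
= 30.502 N

30.502 N


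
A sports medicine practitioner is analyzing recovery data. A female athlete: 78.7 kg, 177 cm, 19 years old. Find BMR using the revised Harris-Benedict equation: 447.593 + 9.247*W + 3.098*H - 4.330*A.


Intercept = 447.593
Weight contribution = 9.247 * 78.7 = 727.7389
Height contribution = 3.098 * 177 = 548.346
Age contribution = 4.33 * 19 = 82.27
BMR = 447.593 + 727.7389 + 548.346 - 82.27
= 1641.41 kcal/day

1641.41 kcal/day


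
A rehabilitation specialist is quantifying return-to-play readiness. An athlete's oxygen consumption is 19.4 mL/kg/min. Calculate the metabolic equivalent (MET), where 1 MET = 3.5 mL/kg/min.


MET = VO2 / 3.5
= 19.4 / 3.5
= 5.54 METs

5.54 METs


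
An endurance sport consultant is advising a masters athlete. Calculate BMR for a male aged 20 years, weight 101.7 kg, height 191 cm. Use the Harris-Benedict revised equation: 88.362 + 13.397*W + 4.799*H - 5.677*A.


Substituting values:
W term = 13.397 * 101.7 = 1362.4749
H term = 4.799 * 191 = 916.609
A term = 5.677 * 20 = 113.54
BMR = 2253.91 kcal/day

2253.91 kcal/day


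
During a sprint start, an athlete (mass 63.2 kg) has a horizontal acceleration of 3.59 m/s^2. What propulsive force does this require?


Propulsive force = mass * acceleration
= 63.2 kg * 3.59 m/s^2
= 226.89 N

226.89 N


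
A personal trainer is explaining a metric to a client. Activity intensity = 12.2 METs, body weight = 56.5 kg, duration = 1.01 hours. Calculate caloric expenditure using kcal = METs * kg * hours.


kcal = 12.2 * 56.5 * 1.01
= 689.3 * 1.01
= 696.19 kcal

696.19 kcal


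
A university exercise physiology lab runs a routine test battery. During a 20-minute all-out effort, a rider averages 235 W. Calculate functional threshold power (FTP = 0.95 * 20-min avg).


FTP = 0.95 * 235
= 223.25 W

223.25 W


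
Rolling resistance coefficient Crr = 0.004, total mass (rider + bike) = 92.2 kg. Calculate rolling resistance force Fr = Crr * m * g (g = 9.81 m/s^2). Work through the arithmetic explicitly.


Fr = Crr * m * g
= 0.004 * 92.2 * 9.81
= 3.618 N

3.618 N


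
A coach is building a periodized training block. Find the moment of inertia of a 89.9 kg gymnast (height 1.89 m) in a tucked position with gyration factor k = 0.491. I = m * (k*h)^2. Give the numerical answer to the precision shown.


Radius of gyration = 0.491 * 1.89 = 0.92799 m
I = 89.9 * 0.92799^2
= 89.9 * 0.861165
= 77.419 kg*m^2

77.419 kg*m^2


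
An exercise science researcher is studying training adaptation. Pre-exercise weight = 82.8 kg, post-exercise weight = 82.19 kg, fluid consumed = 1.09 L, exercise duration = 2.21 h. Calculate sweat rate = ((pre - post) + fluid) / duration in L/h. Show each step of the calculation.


Weight loss = 82.8 - 82.19 = 0.61 kg (approx L)
Total sweat = 0.61 + 1.09 = 1.7 L
Sweat rate = 1.7 / 2.21 = 0.769 L/h

0.769 L/h


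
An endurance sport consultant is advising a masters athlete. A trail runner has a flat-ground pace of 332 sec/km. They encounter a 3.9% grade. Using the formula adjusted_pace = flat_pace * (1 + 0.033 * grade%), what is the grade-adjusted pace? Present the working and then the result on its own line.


Grade factor = 1 + 0.033 * 3.9 = 1.1287
Adjusted = 332 * 1.1287 = 374.73 sec/km

374.73 s/km


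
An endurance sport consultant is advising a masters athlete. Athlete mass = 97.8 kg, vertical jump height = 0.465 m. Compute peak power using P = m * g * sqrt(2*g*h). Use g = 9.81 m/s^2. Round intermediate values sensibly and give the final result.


sqrt(2 * 9.81 * 0.465) = sqrt(9.1233) = 3.02048 m/s
P = 97.8 * 9.81 * 3.02048
= 2897.9 W

2897.9 W


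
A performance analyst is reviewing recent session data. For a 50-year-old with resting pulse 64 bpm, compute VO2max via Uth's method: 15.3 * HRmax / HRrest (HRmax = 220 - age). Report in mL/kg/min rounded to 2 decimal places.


Step 1: HRmax = 220 - 50 = 170 bpm
Step 2: Ratio = 170 / 64 = 2.6563
Step 3: VO2max = 15.3 * 2.6563 = 40.64 mL/kg/min

40.64 mL/kg/min


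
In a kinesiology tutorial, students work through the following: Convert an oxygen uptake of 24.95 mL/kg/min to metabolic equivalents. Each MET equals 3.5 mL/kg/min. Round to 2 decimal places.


One MET = 3.5 mL/kg/min
Number of METs = 24.95 / 3.5
= 7.13 METs

7.13 METs


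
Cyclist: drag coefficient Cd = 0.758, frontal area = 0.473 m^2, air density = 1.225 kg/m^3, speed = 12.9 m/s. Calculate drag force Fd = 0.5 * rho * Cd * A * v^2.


v^2 = 12.9^2 = 166.41
Fd = 0.5 * 1.225 * 0.758 * 0.473 * 166.41
= 36.544 N

36.544 N


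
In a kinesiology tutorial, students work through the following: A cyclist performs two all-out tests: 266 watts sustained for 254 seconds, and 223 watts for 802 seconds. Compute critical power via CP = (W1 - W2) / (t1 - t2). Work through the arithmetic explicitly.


W1 = P1 * t1 = 266 * 254 = 67564 J
W2 = P2 * t2 = 223 * 802 = 178846 J
CP = (67564 - 178846) / (254 - 802)
= 203.07 W

203.07 W


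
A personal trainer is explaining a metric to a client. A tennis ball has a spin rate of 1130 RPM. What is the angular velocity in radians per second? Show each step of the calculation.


Convert RPM to rad/s: multiply by 2*pi and divide by 60
omega = 1130 * 2 * pi / 60
= 118.333 rad/s

118.333 rad/s


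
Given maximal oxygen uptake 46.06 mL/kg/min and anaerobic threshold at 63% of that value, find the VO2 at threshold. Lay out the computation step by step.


Percentage as decimal = 0.63
VO2 at AT = 46.06 * 0.63 = 29.02 mL/kg/min

29.02 mL/kg/min


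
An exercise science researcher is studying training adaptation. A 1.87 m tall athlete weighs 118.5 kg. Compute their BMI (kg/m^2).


height^2 = 3.4969 m^2
BMI = 118.5 / 3.4969 = 33.89 kg/m^2

33.89 kg/m^2


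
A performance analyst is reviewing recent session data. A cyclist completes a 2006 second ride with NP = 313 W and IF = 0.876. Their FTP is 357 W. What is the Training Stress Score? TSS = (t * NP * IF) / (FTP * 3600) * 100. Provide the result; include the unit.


t * NP * IF = 2006 * 313 * 0.876 = 550021.128
FTP * 3600 = 1285200
TSS = (550021.128 / 1285200) * 100 = 42.8

42.8 TSS


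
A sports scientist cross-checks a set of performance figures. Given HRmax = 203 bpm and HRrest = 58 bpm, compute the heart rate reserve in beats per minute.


Heart rate reserve = maximum HR minus resting HR
HRR = 203 - 58 = 145 bpm

145 bpm


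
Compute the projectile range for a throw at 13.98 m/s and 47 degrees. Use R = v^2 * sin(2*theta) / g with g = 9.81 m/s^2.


Two times the angle = 94 degrees
sin(94) = 0.997564
R = 195.4404 * 0.997564 / 9.81 = 19.874 m

19.874 m


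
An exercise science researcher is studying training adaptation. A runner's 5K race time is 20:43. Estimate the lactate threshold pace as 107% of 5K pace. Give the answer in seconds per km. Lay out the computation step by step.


Total race time = 20*60 + 43 = 1243 seconds
5K pace = 1243 / 5 = 248.6 sec/km
LT pace = 248.6 * 1.07 = 266.0 sec/km

266.0 s/km


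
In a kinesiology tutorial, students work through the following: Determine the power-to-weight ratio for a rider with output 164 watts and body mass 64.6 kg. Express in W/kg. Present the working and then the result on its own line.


P/W = 164 / 64.6 = 2.539 W/kg

2.539 W/kg


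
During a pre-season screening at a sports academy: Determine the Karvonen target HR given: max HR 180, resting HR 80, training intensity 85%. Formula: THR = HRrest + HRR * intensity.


HRR = HRmax - HRrest = 180 - 80 = 100
THR = 80 + 100 * 0.85
= 165.0 bpm

165.0 bpm


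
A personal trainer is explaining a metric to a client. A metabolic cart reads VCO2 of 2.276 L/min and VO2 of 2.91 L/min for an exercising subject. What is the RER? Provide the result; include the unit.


RER = VCO2 / VO2 = 2.276 / 2.91 = 0.7821

0.7821


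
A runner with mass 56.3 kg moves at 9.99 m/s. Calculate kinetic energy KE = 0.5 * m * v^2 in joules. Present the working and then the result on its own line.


v^2 = 9.99^2 = 99.8001
KE = 0.5 * 56.3 * 99.8001
= 2809.37 J

2809.37 J


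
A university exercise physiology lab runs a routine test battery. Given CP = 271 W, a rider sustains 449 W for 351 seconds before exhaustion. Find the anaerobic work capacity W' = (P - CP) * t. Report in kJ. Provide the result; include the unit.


Excess power = 449 - 271 = 178 W
Work above CP = 178 * 351 = 62478 J
W' = 62.478 kJ

62.478 kJ


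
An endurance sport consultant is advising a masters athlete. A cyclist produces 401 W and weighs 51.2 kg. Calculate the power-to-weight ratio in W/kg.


P/W = power / mass
= 401 / 51.2
= 7.832 W/kg

7.832 W/kg


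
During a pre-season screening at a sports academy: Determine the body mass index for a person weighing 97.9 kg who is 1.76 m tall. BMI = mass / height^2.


BMI = mass / height^2
= 97.9 / 1.76^2
= 97.9 / 3.0976
= 31.61 kg/m^2

31.61 kg/m^2


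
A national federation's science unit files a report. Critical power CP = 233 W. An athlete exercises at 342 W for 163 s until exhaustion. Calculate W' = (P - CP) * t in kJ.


P - CP = 342 - 233 = 109 W
W' = 109 * 163 = 17767 J
= 17767 / 1000 = 17.767 kJ

17.767 kJ


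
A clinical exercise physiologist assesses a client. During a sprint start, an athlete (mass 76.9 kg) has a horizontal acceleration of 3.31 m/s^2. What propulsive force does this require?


Propulsive force = mass * acceleration
= 76.9 kg * 3.31 m/s^2
= 254.54 N

254.54 N


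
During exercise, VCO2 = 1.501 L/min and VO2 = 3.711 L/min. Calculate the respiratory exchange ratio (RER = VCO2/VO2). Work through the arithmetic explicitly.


RER = VCO2 / VO2
= 1.501 / 3.711
= 0.4045

0.4045


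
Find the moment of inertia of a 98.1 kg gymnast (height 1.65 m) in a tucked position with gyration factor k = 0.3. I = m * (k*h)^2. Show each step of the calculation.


Radius of gyration = 0.3 * 1.65 = 0.495 m
I = 98.1 * 0.495^2
= 98.1 * 0.245025
= 24.037 kg*m^2

24.037 kg*m^2


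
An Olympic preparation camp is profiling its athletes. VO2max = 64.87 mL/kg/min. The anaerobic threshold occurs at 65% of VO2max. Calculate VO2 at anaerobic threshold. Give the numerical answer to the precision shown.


AT fraction = 65 / 100 = 0.65
AT VO2 = 64.87 * 0.65
= 42.17 mL/kg/min

42.17 mL/kg/min


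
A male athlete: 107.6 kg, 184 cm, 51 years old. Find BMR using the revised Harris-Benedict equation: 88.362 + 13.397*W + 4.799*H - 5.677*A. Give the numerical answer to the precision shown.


Intercept = 88.362
Weight contribution = 13.397 * 107.6 = 1441.5172
Height contribution = 4.799 * 184 = 883.016
Age contribution = 5.677 * 51 = 289.527
BMR = 88.362 + 1441.5172 + 883.016 - 289.527
= 2123.37 kcal/day

2123.37 kcal/day


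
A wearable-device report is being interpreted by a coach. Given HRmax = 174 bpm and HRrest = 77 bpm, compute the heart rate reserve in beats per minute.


Heart rate reserve = maximum HR minus resting HR
HRR = 174 - 77 = 97 bpm

97 bpm


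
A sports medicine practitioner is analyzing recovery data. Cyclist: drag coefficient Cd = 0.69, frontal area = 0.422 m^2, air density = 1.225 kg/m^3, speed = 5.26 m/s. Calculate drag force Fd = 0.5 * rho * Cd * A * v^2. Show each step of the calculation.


v^2 = 5.26^2 = 27.6676
Fd = 0.5 * 1.225 * 0.69 * 0.422 * 27.6676
= 4.934 N

4.934 N


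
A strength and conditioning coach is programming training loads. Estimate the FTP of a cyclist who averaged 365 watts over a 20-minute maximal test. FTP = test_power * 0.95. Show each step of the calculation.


FTP = 365 * 0.95 = 346.75 W

346.75 W


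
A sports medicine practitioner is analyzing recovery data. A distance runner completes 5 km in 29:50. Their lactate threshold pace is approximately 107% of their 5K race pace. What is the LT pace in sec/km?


Convert to seconds: 29 min 50 s = 1790 s
Pace per km = 1790 / 5 = 358.0 s/km
LT pace = 358.0 * 1.07 = 383.06 s/km

383.06 s/km


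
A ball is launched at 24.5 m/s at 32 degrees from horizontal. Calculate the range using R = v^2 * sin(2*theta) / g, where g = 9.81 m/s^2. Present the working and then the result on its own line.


sin(2 * 32) = sin(64) = 0.898794
v^2 = 24.5^2 = 600.25
R = 600.25 * 0.898794 / 9.81
= 54.995 m

54.995 m


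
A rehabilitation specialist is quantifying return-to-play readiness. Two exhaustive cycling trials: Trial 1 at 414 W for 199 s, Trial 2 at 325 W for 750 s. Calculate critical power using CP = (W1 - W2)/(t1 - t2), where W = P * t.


W1 = 414 * 199 = 82386 J
W2 = 325 * 750 = 243750 J
CP = (82386 - 243750) / (199 - 750)
= -161364 / -551
= 292.86 W

292.86 W


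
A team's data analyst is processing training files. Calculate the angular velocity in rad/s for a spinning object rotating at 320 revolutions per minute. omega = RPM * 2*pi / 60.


omega = RPM * 2*pi / 60
= 320 * 6.28318531 / 60
= 33.51 rad/s

33.51 rad/s


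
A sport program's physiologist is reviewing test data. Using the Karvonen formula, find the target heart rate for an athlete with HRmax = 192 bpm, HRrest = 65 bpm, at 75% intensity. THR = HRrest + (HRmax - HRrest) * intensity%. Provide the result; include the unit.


HRR = 192 - 65 = 127
THR = 65 + 127 * 0.75
= 65 + 95.25
= 160.25 bpm

160.25 bpm


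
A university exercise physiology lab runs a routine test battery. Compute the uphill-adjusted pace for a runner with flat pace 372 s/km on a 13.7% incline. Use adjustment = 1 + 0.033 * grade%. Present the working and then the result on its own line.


Adjustment factor = 1 + 0.033 * 13.7 = 1.4521
Grade-adjusted pace = 372 * 1.4521 = 540.18 s/km

540.18 s/km


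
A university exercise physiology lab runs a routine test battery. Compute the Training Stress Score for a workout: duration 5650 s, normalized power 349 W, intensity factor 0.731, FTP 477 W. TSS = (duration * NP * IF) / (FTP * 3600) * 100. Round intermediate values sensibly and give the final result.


Product = 5650 * 349 * 0.731 = 1441422.35
Base = 477 * 3600 = 1717200
TSS = 1441422.35 / 1717200 * 100 = 83.94

83.94 TSS


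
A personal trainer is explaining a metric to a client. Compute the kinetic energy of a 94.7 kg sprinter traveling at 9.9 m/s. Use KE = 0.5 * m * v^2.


Velocity squared = 98.01
KE = 0.5 * 94.7 * 98.01 = 4640.77 J

4640.77 J
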